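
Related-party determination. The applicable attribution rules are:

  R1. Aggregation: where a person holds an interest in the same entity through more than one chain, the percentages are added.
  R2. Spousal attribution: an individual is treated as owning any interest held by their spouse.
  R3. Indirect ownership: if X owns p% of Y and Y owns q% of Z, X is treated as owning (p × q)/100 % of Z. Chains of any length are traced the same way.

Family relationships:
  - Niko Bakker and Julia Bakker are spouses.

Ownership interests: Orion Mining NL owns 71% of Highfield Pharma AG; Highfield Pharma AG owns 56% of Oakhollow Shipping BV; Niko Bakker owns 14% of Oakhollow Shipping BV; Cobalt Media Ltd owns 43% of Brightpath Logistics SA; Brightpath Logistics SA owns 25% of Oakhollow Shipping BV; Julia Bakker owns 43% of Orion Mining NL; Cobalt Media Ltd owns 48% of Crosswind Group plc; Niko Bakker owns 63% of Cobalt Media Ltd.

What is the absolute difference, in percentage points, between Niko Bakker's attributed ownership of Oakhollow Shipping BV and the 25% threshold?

By spousal attribution (R2), Niko Bakker is treated as owning Julia Bakker's 43% interest in Orion Mining NL.
Chain via Cobalt Media Ltd → Brightpath Logistics SA (R3): 63% × 43% × 25% = 6.7725% of Oakhollow Shipping BV.
Direct interest in Oakhollow Shipping BV: 14%.
Chain via Orion Mining NL → Highfield Pharma AG (R3): 43% × 71% × 56% = 17.0968% of Oakhollow Shipping BV.
Aggregating (R1): 6.7725% + 14% + 17.0968% = 37.8693%.
37.8693% exceeds the 25% threshold by 12.8693 percentage points.

12.8693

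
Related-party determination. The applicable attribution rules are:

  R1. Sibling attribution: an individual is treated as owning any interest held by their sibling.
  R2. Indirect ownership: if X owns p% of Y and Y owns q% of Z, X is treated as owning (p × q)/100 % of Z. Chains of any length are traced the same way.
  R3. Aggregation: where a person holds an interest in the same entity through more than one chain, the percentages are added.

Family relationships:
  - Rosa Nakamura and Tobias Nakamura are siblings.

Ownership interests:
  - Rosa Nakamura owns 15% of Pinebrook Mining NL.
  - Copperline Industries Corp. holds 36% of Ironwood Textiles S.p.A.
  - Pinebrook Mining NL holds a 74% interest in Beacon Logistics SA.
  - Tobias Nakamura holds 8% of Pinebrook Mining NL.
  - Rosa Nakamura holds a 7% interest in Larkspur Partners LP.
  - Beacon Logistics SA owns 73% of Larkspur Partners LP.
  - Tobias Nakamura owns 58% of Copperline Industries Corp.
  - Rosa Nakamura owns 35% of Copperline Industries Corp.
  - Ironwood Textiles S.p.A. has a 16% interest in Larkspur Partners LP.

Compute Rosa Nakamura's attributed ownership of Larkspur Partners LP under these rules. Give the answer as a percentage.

By sibling attribution (R1), Rosa Nakamura is treated as also owning Tobias Nakamura's interest in Pinebrook Mining NL, giving 15% + 8% = 23%.
By sibling attribution (R1), Rosa Nakamura is treated as also owning Tobias Nakamura's interest in Copperline Industries Corp, giving 35% + 58% = 93%.
Chain via Pinebrook Mining NL → Beacon Logistics SA (R2): 23% × 74% × 73% = 12.4246% of Larkspur Partners LP.
Chain via Copperline Industries Corp. → Ironwood Textiles S.p.A. (R2): 93% × 36% × 16% = 5.3568% of Larkspur Partners LP.
Direct interest in Larkspur Partners LP: 7%.
Aggregating (R3): 12.4246% + 5.3568% + 7% = 24.7814%.

24.7814%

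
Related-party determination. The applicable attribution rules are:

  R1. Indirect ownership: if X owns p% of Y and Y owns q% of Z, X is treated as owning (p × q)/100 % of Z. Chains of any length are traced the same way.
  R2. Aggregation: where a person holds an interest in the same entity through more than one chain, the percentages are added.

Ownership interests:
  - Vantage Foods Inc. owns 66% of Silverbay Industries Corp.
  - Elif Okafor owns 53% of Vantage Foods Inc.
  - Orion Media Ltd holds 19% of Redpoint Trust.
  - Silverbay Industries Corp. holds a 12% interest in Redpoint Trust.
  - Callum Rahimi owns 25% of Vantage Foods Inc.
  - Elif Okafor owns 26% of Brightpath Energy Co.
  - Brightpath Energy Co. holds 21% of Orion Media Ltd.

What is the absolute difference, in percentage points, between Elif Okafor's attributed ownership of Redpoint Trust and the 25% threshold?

19.765

Chain via Vantage Foods Inc. → Silverbay Industries Corp. (R1): 53% × 66% × 12% = 4.1976% of Redpoint Trust.
Chain via Brightpath Energy Co. → Orion Media Ltd (R1): 26% × 21% × 19% = 1.0374% of Redpoint Trust.
Aggregating (R2): 4.1976% + 1.0374% = 5.235%.
5.235% falls short of the 25% threshold by 19.765 percentage points.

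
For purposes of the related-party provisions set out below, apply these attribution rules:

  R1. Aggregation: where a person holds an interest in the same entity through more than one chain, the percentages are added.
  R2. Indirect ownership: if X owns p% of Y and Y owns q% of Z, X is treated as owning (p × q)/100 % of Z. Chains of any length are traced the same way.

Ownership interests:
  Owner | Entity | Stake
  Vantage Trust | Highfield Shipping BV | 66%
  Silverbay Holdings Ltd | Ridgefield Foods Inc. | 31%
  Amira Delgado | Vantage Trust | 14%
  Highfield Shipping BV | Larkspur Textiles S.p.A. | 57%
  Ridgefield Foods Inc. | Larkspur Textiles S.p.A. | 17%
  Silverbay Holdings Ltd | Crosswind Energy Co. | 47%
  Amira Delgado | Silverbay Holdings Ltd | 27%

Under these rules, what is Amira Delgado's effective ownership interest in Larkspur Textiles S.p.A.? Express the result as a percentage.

6.6897%

Chain via Silverbay Holdings Ltd → Ridgefield Foods Inc. (R2): 27% × 31% × 17% = 1.4229% of Larkspur Textiles S.p.A.
Chain via Vantage Trust → Highfield Shipping BV (R2): 14% × 66% × 57% = 5.2668% of Larkspur Textiles S.p.A.
Aggregating (R1): 1.4229% + 5.2668% = 6.6897%.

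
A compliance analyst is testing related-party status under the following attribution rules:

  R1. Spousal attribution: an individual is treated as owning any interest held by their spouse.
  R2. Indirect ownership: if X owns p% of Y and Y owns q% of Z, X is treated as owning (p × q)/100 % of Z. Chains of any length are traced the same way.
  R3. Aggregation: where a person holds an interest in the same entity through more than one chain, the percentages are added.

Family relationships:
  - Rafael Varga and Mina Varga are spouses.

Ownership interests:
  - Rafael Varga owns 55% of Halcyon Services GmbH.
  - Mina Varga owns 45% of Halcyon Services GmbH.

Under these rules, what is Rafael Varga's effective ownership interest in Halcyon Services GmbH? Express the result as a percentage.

100%

By spousal attribution (R1), Rafael Varga is treated as also owning Mina Varga's interest in Halcyon Services GmbH, giving 55% + 45% = 100%.
Direct interest in Halcyon Services GmbH: 100%.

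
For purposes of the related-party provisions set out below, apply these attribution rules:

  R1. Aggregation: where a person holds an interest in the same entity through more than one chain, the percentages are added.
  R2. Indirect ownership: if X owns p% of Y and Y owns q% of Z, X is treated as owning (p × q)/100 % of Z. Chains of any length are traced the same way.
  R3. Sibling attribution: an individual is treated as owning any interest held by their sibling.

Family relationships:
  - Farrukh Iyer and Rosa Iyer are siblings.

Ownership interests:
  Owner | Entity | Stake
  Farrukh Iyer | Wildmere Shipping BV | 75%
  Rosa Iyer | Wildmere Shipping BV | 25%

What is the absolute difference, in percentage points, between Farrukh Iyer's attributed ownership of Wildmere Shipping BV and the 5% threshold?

95

By sibling attribution (R3), Farrukh Iyer is treated as also owning Rosa Iyer's interest in Wildmere Shipping BV, giving 75% + 25% = 100%.
Direct interest in Wildmere Shipping BV: 100%.
100% exceeds the 5% threshold by 95 percentage points.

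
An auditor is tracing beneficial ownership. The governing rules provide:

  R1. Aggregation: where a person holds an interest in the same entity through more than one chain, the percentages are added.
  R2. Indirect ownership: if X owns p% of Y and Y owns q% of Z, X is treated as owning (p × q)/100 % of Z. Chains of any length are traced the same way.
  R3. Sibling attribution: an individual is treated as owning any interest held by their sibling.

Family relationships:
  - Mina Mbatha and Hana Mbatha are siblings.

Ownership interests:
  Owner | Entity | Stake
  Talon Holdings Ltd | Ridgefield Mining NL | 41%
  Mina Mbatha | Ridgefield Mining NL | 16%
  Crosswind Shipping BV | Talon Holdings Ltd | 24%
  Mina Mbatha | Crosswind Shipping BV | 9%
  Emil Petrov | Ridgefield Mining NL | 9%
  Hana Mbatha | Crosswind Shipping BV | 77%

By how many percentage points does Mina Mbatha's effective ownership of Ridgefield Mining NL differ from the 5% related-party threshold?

19.4624

By sibling attribution (R3), Mina Mbatha is treated as also owning Hana Mbatha's interest in Crosswind Shipping BV, giving 9% + 77% = 86%.
Chain via Crosswind Shipping BV → Talon Holdings Ltd (R2): 86% × 24% × 41% = 8.4624% of Ridgefield Mining NL.
Direct interest in Ridgefield Mining NL: 16%.
Aggregating (R1): 8.4624% + 16% = 24.4624%.
24.4624% exceeds the 5% threshold by 19.4624 percentage points.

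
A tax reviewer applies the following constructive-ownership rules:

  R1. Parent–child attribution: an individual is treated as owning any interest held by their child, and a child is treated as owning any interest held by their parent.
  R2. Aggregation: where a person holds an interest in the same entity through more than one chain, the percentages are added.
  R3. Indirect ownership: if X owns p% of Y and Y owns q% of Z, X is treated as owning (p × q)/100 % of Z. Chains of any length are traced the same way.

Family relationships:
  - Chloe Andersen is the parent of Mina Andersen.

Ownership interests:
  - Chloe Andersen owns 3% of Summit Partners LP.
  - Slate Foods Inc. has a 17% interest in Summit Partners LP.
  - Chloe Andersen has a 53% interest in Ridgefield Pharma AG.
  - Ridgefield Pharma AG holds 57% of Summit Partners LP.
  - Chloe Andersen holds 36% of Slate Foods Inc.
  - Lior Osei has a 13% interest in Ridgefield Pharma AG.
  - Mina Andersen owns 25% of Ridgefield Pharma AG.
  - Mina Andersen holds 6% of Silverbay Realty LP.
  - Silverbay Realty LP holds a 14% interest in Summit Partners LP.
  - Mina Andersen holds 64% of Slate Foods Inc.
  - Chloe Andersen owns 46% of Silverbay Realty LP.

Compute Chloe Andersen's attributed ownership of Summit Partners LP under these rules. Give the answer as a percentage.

71.74%

By parent–child attribution (R1), Chloe Andersen is treated as also owning Mina Andersen's interest in Slate Foods Inc, giving 36% + 64% = 100%.
By parent–child attribution (R1), Chloe Andersen is treated as also owning Mina Andersen's interest in Silverbay Realty LP, giving 46% + 6% = 52%.
By parent–child attribution (R1), Chloe Andersen is treated as also owning Mina Andersen's interest in Ridgefield Pharma AG, giving 53% + 25% = 78%.
Chain via Slate Foods Inc. (R3): 100% × 17% = 17% of Summit Partners LP.
Chain via Silverbay Realty LP (R3): 52% × 14% = 7.28% of Summit Partners LP.
Chain via Ridgefield Pharma AG (R3): 78% × 57% = 44.46% of Summit Partners LP.
Direct interest in Summit Partners LP: 3%.
Aggregating (R2): 17% + 7.28% + 44.46% + 3% = 71.74%.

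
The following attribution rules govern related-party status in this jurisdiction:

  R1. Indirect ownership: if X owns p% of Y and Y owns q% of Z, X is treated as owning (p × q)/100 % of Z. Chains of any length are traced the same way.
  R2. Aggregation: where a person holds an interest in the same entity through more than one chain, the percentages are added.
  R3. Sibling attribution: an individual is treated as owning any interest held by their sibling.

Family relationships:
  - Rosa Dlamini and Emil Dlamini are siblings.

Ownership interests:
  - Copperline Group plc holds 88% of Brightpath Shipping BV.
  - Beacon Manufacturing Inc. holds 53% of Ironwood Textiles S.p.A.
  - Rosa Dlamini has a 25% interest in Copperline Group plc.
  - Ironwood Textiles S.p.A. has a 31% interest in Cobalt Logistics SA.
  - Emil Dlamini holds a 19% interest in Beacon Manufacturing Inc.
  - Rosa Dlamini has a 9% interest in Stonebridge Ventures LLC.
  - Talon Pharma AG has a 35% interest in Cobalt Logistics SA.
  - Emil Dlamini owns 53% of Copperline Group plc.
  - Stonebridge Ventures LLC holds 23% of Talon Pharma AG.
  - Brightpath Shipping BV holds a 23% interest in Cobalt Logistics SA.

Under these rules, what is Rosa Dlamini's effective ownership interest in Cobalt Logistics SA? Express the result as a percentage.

By sibling attribution (R3), Rosa Dlamini is treated as also owning Emil Dlamini's interest in Copperline Group plc, giving 25% + 53% = 78%.
By sibling attribution (R3), Rosa Dlamini is treated as owning Emil Dlamini's 19% interest in Beacon Manufacturing Inc.
Chain via Copperline Group plc → Brightpath Shipping BV (R1): 78% × 88% × 23% = 15.7872% of Cobalt Logistics SA.
Chain via Stonebridge Ventures LLC → Talon Pharma AG (R1): 9% × 23% × 35% = 0.7245% of Cobalt Logistics SA.
Chain via Beacon Manufacturing Inc. → Ironwood Textiles S.p.A. (R1): 19% × 53% × 31% = 3.1217% of Cobalt Logistics SA.
Aggregating (R2): 15.7872% + 0.7245% + 3.1217% = 19.6334%.

19.6334%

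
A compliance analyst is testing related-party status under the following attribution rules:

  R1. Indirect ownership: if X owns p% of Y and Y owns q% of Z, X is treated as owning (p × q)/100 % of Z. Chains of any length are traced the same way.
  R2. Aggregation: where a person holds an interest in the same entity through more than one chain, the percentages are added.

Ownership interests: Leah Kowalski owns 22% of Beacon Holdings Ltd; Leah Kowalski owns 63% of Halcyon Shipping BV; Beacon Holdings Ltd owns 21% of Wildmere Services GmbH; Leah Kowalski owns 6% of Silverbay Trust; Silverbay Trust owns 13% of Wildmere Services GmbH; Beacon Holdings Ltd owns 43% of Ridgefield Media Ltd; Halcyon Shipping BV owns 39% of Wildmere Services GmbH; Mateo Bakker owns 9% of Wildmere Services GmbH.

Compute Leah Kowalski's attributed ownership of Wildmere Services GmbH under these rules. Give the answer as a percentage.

29.97%

Chain via Beacon Holdings Ltd (R1): 22% × 21% = 4.62% of Wildmere Services GmbH.
Chain via Silverbay Trust (R1): 6% × 13% = 0.78% of Wildmere Services GmbH.
Chain via Halcyon Shipping BV (R1): 63% × 39% = 24.57% of Wildmere Services GmbH.
Aggregating (R2): 4.62% + 0.78% + 24.57% = 29.97%.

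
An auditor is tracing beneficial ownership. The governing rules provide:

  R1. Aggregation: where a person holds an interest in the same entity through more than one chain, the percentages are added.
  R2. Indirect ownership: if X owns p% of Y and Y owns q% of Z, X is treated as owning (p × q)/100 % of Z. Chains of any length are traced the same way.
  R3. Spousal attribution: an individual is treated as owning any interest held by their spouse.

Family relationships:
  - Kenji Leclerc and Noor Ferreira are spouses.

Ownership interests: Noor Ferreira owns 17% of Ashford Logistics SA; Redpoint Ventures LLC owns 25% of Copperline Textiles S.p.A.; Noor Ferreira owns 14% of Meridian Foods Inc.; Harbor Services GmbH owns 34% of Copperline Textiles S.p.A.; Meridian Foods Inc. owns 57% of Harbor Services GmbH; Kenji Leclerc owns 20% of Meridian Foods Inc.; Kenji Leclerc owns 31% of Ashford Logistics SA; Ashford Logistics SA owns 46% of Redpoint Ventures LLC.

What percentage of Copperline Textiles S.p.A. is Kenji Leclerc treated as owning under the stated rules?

12.1092%

By spousal attribution (R3), Kenji Leclerc is treated as also owning Noor Ferreira's interest in Ashford Logistics SA, giving 31% + 17% = 48%.
By spousal attribution (R3), Kenji Leclerc is treated as also owning Noor Ferreira's interest in Meridian Foods Inc, giving 20% + 14% = 34%.
Chain via Ashford Logistics SA → Redpoint Ventures LLC (R2): 48% × 46% × 25% = 5.52% of Copperline Textiles S.p.A.
Chain via Meridian Foods Inc. → Harbor Services GmbH (R2): 34% × 57% × 34% = 6.5892% of Copperline Textiles S.p.A.
Aggregating (R1): 5.52% + 6.5892% = 12.1092%.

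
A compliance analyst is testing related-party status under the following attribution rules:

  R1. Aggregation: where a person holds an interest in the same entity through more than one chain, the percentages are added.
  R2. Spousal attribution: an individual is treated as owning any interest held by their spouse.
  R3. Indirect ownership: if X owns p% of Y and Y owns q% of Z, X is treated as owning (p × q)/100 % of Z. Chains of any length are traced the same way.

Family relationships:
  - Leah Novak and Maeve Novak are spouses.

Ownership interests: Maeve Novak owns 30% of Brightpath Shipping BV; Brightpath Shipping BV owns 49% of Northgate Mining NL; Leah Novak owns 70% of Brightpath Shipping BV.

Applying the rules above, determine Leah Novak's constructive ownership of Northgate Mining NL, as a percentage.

49%

By spousal attribution (R2), Leah Novak is treated as also owning Maeve Novak's interest in Brightpath Shipping BV, giving 70% + 30% = 100%.
Chain via Brightpath Shipping BV (R3): 100% × 49% = 49% of Northgate Mining NL.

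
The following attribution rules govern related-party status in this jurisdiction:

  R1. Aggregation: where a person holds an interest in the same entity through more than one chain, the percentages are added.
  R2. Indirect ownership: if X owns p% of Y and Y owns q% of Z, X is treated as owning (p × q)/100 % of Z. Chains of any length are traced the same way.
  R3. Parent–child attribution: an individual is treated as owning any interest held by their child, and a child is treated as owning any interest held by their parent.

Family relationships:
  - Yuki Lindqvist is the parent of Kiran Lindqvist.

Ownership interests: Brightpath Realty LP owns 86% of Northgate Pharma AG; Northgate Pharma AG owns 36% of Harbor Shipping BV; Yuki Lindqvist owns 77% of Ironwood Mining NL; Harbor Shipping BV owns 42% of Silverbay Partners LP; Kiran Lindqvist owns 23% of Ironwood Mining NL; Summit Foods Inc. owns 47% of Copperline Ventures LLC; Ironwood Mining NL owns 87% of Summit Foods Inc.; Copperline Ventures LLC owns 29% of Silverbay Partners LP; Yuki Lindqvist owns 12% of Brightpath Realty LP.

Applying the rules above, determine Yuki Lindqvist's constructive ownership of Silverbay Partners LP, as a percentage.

By parent–child attribution (R3), Yuki Lindqvist is treated as also owning Kiran Lindqvist's interest in Ironwood Mining NL, giving 77% + 23% = 100%.
Chain via Brightpath Realty LP → Northgate Pharma AG → Harbor Shipping BV (R2): 12% × 86% × 36% × 42% = 1.560384% of Silverbay Partners LP.
Chain via Ironwood Mining NL → Summit Foods Inc. → Copperline Ventures LLC (R2): 100% × 87% × 47% × 29% = 11.8581% of Silverbay Partners LP.
Aggregating (R1): 1.560384% + 11.8581% = 13.418484%.

13.418484%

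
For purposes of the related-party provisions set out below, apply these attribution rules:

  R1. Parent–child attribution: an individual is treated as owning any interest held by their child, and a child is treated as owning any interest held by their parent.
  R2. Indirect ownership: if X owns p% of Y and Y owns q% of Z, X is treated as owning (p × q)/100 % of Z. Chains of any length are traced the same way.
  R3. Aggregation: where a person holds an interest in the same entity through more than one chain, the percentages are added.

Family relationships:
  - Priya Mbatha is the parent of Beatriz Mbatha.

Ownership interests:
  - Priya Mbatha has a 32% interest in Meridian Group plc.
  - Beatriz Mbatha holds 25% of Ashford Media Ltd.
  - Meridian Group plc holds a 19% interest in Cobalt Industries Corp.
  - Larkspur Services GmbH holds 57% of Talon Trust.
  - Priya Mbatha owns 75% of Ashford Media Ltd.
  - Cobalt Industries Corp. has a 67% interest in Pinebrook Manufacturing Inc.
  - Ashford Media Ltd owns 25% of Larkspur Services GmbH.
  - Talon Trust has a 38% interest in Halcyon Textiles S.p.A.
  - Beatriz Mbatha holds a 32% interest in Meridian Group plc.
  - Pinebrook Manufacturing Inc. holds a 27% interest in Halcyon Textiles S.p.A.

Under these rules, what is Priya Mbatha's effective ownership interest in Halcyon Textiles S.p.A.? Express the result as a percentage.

By parent–child attribution (R1), Priya Mbatha is treated as also owning Beatriz Mbatha's interest in Meridian Group plc, giving 32% + 32% = 64%.
By parent–child attribution (R1), Priya Mbatha is treated as also owning Beatriz Mbatha's interest in Ashford Media Ltd, giving 75% + 25% = 100%.
Chain via Meridian Group plc → Cobalt Industries Corp. → Pinebrook Manufacturing Inc. (R2): 64% × 19% × 67% × 27% = 2.199744% of Halcyon Textiles S.p.A.
Chain via Ashford Media Ltd → Larkspur Services GmbH → Talon Trust (R2): 100% × 25% × 57% × 38% = 5.415% of Halcyon Textiles S.p.A.
Aggregating (R3): 2.199744% + 5.415% = 7.614744%.

7.614744%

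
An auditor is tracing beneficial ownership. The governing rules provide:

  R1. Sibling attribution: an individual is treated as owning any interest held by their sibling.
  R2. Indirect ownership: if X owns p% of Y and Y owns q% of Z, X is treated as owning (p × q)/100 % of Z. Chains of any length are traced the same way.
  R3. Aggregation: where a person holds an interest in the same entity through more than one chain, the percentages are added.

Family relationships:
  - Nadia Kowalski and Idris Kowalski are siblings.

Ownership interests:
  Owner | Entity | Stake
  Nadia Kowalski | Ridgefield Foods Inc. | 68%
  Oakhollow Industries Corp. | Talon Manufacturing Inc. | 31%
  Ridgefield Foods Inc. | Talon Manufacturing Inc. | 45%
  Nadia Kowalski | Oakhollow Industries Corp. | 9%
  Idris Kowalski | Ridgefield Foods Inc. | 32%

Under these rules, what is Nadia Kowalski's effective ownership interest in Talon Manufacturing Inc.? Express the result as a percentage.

By sibling attribution (R1), Nadia Kowalski is treated as also owning Idris Kowalski's interest in Ridgefield Foods Inc, giving 68% + 32% = 100%.
Chain via Oakhollow Industries Corp. (R2): 9% × 31% = 2.79% of Talon Manufacturing Inc.
Chain via Ridgefield Foods Inc. (R2): 100% × 45% = 45% of Talon Manufacturing Inc.
Aggregating (R3): 2.79% + 45% = 47.79%.

47.79%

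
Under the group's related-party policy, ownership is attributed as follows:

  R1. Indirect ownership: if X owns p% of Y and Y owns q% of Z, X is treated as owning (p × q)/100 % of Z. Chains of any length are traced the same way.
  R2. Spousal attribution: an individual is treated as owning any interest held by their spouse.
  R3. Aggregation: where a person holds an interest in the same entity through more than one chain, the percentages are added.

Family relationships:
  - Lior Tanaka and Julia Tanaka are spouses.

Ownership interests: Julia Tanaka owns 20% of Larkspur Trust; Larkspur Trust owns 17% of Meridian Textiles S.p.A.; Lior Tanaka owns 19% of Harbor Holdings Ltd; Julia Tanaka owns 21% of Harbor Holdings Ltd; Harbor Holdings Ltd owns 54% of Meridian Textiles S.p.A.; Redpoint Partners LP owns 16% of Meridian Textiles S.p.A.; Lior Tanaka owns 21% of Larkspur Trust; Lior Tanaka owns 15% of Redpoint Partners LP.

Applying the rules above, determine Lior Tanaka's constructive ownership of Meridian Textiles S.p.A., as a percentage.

30.97%

By spousal attribution (R2), Lior Tanaka is treated as also owning Julia Tanaka's interest in Harbor Holdings Ltd, giving 19% + 21% = 40%.
By spousal attribution (R2), Lior Tanaka is treated as also owning Julia Tanaka's interest in Larkspur Trust, giving 21% + 20% = 41%.
Chain via Redpoint Partners LP (R1): 15% × 16% = 2.4% of Meridian Textiles S.p.A.
Chain via Harbor Holdings Ltd (R1): 40% × 54% = 21.6% of Meridian Textiles S.p.A.
Chain via Larkspur Trust (R1): 41% × 17% = 6.97% of Meridian Textiles S.p.A.
Aggregating (R3): 2.4% + 21.6% + 6.97% = 30.97%.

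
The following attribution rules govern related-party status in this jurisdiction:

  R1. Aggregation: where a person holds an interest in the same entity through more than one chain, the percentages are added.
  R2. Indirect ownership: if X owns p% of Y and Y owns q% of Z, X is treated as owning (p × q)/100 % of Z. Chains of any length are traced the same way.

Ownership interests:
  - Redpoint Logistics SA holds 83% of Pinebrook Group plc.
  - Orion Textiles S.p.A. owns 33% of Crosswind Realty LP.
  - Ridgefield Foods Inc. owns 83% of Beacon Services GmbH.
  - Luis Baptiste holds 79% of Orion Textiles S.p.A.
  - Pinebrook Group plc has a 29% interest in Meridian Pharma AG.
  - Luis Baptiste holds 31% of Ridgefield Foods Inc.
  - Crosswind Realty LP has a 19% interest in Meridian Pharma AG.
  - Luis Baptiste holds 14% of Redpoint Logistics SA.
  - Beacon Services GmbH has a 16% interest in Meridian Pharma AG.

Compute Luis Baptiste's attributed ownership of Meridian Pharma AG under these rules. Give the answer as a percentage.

Chain via Orion Textiles S.p.A. → Crosswind Realty LP (R2): 79% × 33% × 19% = 4.9533% of Meridian Pharma AG.
Chain via Redpoint Logistics SA → Pinebrook Group plc (R2): 14% × 83% × 29% = 3.3698% of Meridian Pharma AG.
Chain via Ridgefield Foods Inc. → Beacon Services GmbH (R2): 31% × 83% × 16% = 4.1168% of Meridian Pharma AG.
Aggregating (R1): 4.9533% + 3.3698% + 4.1168% = 12.4399%.

12.4399%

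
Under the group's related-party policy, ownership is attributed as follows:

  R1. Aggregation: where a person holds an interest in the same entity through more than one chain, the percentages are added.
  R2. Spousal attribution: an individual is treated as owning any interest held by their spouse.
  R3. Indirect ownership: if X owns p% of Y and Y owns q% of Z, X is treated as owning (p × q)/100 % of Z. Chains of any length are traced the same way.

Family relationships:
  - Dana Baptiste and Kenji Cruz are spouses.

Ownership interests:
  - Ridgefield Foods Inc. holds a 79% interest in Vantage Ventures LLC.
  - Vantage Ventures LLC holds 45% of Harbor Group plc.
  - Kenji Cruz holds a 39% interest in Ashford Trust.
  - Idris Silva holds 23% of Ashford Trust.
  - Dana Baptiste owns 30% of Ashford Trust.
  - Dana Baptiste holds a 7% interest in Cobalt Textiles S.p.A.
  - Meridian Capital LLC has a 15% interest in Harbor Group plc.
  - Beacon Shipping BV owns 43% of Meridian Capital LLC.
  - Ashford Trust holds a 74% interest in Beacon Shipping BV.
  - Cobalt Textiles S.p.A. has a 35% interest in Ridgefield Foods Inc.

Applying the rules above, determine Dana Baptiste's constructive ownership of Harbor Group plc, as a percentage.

4.164345%

By spousal attribution (R2), Dana Baptiste is treated as also owning Kenji Cruz's interest in Ashford Trust, giving 30% + 39% = 69%.
Chain via Cobalt Textiles S.p.A. → Ridgefield Foods Inc. → Vantage Ventures LLC (R3): 7% × 35% × 79% × 45% = 0.870975% of Harbor Group plc.
Chain via Ashford Trust → Beacon Shipping BV → Meridian Capital LLC (R3): 69% × 74% × 43% × 15% = 3.29337% of Harbor Group plc.
Aggregating (R1): 0.870975% + 3.29337% = 4.164345%.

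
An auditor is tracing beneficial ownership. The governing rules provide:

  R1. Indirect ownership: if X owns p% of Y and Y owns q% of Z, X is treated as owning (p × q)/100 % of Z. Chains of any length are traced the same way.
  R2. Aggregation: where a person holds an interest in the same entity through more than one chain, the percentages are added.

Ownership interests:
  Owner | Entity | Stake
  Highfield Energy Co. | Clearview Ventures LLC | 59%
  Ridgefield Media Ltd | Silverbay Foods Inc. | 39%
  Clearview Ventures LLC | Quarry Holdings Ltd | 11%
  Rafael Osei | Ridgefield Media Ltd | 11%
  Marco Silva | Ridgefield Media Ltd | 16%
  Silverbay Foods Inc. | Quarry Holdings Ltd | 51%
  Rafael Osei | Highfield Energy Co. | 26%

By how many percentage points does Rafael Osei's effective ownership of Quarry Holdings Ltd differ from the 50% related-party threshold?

46.1247

Chain via Ridgefield Media Ltd → Silverbay Foods Inc. (R1): 11% × 39% × 51% = 2.1879% of Quarry Holdings Ltd.
Chain via Highfield Energy Co. → Clearview Ventures LLC (R1): 26% × 59% × 11% = 1.6874% of Quarry Holdings Ltd.
Aggregating (R2): 2.1879% + 1.6874% = 3.8753%.
3.8753% falls short of the 50% threshold by 46.1247 percentage points.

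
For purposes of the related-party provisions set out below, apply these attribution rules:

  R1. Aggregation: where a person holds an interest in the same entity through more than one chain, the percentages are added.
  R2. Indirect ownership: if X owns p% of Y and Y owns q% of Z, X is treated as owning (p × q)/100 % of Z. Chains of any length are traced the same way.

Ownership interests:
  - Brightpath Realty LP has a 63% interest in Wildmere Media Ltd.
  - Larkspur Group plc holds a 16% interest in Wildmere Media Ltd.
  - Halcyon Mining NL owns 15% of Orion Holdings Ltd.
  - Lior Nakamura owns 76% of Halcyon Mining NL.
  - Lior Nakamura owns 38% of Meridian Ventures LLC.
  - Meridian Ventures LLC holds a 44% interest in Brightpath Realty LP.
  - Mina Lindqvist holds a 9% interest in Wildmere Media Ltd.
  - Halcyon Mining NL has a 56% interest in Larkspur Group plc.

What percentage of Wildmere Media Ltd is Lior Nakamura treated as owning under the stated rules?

17.3432%

Chain via Meridian Ventures LLC → Brightpath Realty LP (R2): 38% × 44% × 63% = 10.5336% of Wildmere Media Ltd.
Chain via Halcyon Mining NL → Larkspur Group plc (R2): 76% × 56% × 16% = 6.8096% of Wildmere Media Ltd.
Aggregating (R1): 10.5336% + 6.8096% = 17.3432%.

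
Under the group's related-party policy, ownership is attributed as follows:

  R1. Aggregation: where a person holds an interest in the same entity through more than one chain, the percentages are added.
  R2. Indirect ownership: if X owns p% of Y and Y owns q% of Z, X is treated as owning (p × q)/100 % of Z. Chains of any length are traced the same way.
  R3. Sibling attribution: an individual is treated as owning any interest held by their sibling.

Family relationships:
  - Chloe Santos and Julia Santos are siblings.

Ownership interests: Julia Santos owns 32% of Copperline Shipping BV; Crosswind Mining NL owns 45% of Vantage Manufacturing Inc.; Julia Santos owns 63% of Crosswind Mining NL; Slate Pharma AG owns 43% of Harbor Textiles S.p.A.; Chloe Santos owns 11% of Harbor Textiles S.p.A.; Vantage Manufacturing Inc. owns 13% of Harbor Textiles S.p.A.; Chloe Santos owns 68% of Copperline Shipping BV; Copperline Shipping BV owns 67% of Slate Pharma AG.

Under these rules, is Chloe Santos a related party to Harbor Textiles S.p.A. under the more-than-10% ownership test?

Yes

By sibling attribution (R3), Chloe Santos is treated as also owning Julia Santos's interest in Copperline Shipping BV, giving 68% + 32% = 100%.
By sibling attribution (R3), Chloe Santos is treated as owning Julia Santos's 63% interest in Crosswind Mining NL.
Chain via Copperline Shipping BV → Slate Pharma AG (R2): 100% × 67% × 43% = 28.81% of Harbor Textiles S.p.A.
Direct interest in Harbor Textiles S.p.A: 11%.
Chain via Crosswind Mining NL → Vantage Manufacturing Inc. (R2): 63% × 45% × 13% = 3.6855% of Harbor Textiles S.p.A.
Aggregating (R1): 28.81% + 11% + 3.6855% = 43.4955%.
43.4955% exceeds the 10% threshold, so Chloe is a related party to Harbor Textiles S.p.A.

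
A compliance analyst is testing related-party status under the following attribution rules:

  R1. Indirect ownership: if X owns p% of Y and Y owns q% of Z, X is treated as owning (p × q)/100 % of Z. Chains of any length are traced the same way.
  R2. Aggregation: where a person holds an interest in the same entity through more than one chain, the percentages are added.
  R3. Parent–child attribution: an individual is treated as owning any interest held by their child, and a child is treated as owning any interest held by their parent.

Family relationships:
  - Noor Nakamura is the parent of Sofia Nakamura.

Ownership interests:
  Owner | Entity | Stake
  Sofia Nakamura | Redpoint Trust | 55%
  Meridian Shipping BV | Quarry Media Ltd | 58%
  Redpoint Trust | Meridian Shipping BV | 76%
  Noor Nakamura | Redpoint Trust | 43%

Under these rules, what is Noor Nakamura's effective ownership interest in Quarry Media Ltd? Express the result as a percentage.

43.1984%

By parent–child attribution (R3), Noor Nakamura is treated as also owning Sofia Nakamura's interest in Redpoint Trust, giving 43% + 55% = 98%.
Chain via Redpoint Trust → Meridian Shipping BV (R1): 98% × 76% × 58% = 43.1984% of Quarry Media Ltd.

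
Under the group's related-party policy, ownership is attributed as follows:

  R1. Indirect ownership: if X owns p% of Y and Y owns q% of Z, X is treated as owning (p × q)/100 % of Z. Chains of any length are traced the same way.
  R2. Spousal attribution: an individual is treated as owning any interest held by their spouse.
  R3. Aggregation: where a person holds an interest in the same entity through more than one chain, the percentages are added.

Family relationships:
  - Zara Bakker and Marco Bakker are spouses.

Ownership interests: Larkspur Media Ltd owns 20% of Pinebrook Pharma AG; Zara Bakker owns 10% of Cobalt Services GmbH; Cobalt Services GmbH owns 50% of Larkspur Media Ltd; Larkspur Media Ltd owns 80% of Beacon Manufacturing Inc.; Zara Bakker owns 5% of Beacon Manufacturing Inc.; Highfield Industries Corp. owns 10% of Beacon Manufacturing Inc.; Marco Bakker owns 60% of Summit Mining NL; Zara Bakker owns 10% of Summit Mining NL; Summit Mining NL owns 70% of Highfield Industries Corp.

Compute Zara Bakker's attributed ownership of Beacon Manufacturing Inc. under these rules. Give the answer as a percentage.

By spousal attribution (R2), Zara Bakker is treated as also owning Marco Bakker's interest in Summit Mining NL, giving 10% + 60% = 70%.
Chain via Cobalt Services GmbH → Larkspur Media Ltd (R1): 10% × 50% × 80% = 4% of Beacon Manufacturing Inc.
Chain via Summit Mining NL → Highfield Industries Corp. (R1): 70% × 70% × 10% = 4.9% of Beacon Manufacturing Inc.
Direct interest in Beacon Manufacturing Inc: 5%.
Aggregating (R3): 4% + 4.9% + 5% = 13.9%.

13.9%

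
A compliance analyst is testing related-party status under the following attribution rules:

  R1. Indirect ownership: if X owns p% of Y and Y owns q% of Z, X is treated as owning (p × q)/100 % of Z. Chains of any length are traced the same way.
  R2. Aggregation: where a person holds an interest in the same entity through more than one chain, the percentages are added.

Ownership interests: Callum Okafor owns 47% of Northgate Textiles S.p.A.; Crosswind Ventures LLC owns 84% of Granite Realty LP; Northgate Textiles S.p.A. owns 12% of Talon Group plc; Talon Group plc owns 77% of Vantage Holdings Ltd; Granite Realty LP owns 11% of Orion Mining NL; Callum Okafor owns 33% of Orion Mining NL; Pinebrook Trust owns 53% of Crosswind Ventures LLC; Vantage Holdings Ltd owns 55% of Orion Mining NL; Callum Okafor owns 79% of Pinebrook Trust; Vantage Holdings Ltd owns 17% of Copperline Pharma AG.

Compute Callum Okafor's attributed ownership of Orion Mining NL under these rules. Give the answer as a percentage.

39.257328%

Chain via Northgate Textiles S.p.A. → Talon Group plc → Vantage Holdings Ltd (R1): 47% × 12% × 77% × 55% = 2.38854% of Orion Mining NL.
Chain via Pinebrook Trust → Crosswind Ventures LLC → Granite Realty LP (R1): 79% × 53% × 84% × 11% = 3.868788% of Orion Mining NL.
Direct interest in Orion Mining NL: 33%.
Aggregating (R2): 2.38854% + 3.868788% + 33% = 39.257328%.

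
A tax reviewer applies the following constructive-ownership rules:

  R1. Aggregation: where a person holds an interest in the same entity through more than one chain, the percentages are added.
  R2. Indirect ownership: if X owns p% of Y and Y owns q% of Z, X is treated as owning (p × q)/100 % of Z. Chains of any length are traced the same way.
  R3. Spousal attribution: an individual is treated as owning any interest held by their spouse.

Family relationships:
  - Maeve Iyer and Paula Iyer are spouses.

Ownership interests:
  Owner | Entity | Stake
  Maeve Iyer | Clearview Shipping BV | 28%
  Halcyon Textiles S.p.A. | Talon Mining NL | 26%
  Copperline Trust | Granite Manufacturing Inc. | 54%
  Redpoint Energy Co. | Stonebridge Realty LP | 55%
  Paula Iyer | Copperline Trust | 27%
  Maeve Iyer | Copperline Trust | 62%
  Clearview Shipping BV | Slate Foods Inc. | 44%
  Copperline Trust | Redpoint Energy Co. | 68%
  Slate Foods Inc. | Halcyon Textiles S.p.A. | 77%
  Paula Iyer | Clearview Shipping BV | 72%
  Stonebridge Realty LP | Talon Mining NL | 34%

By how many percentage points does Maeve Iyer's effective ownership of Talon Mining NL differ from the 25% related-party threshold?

4.87396

By spousal attribution (R3), Maeve Iyer is treated as also owning Paula Iyer's interest in Clearview Shipping BV, giving 28% + 72% = 100%.
By spousal attribution (R3), Maeve Iyer is treated as also owning Paula Iyer's interest in Copperline Trust, giving 62% + 27% = 89%.
Chain via Clearview Shipping BV → Slate Foods Inc. → Halcyon Textiles S.p.A. (R2): 100% × 44% × 77% × 26% = 8.8088% of Talon Mining NL.
Chain via Copperline Trust → Redpoint Energy Co. → Stonebridge Realty LP (R2): 89% × 68% × 55% × 34% = 11.31724% of Talon Mining NL.
Aggregating (R1): 8.8088% + 11.31724% = 20.12604%.
20.12604% falls short of the 25% threshold by 4.87396 percentage points.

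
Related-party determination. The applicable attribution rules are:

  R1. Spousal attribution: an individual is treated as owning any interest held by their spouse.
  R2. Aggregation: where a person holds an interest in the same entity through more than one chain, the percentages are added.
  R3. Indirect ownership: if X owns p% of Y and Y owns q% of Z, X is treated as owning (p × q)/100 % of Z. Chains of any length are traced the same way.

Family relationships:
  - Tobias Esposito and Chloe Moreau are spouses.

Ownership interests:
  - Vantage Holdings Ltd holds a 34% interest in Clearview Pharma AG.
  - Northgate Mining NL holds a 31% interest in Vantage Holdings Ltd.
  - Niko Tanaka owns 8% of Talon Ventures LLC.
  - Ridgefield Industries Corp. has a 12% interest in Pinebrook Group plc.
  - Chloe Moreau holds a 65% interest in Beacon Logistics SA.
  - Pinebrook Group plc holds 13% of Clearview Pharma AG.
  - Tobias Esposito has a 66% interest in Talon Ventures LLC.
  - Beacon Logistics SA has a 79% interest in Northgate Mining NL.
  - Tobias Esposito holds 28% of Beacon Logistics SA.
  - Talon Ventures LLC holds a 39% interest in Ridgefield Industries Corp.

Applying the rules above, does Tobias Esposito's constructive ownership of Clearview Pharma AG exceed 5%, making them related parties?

By spousal attribution (R1), Tobias Esposito is treated as also owning Chloe Moreau's interest in Beacon Logistics SA, giving 28% + 65% = 93%.
Chain via Beacon Logistics SA → Northgate Mining NL → Vantage Holdings Ltd (R3): 93% × 79% × 31% × 34% = 7.743738% of Clearview Pharma AG.
Chain via Talon Ventures LLC → Ridgefield Industries Corp. → Pinebrook Group plc (R3): 66% × 39% × 12% × 13% = 0.401544% of Clearview Pharma AG.
Aggregating (R2): 7.743738% + 0.401544% = 8.145282%.
8.145282% exceeds the 5% threshold, so Tobias is a related party to Clearview Pharma AG.

Yes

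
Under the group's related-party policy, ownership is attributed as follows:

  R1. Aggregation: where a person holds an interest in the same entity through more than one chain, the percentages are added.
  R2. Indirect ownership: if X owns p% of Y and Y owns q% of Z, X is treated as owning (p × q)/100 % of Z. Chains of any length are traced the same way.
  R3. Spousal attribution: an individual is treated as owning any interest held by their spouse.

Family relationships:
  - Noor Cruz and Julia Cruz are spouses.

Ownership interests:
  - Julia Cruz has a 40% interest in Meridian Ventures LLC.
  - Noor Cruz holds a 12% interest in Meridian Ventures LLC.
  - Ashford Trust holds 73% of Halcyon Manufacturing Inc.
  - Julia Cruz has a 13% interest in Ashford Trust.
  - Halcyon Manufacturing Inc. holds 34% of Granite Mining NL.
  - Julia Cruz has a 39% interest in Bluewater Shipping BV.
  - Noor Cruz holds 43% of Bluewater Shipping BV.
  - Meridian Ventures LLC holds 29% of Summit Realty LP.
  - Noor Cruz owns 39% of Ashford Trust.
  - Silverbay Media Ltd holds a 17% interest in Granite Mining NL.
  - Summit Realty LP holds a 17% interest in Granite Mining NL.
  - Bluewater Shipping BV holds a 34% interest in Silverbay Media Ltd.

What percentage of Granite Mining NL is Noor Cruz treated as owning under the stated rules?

By spousal attribution (R3), Noor Cruz is treated as also owning Julia Cruz's interest in Ashford Trust, giving 39% + 13% = 52%.
By spousal attribution (R3), Noor Cruz is treated as also owning Julia Cruz's interest in Meridian Ventures LLC, giving 12% + 40% = 52%.
By spousal attribution (R3), Noor Cruz is treated as also owning Julia Cruz's interest in Bluewater Shipping BV, giving 43% + 39% = 82%.
Chain via Ashford Trust → Halcyon Manufacturing Inc. (R2): 52% × 73% × 34% = 12.9064% of Granite Mining NL.
Chain via Meridian Ventures LLC → Summit Realty LP (R2): 52% × 29% × 17% = 2.5636% of Granite Mining NL.
Chain via Bluewater Shipping BV → Silverbay Media Ltd (R2): 82% × 34% × 17% = 4.7396% of Granite Mining NL.
Aggregating (R1): 12.9064% + 2.5636% + 4.7396% = 20.2096%.

20.2096%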